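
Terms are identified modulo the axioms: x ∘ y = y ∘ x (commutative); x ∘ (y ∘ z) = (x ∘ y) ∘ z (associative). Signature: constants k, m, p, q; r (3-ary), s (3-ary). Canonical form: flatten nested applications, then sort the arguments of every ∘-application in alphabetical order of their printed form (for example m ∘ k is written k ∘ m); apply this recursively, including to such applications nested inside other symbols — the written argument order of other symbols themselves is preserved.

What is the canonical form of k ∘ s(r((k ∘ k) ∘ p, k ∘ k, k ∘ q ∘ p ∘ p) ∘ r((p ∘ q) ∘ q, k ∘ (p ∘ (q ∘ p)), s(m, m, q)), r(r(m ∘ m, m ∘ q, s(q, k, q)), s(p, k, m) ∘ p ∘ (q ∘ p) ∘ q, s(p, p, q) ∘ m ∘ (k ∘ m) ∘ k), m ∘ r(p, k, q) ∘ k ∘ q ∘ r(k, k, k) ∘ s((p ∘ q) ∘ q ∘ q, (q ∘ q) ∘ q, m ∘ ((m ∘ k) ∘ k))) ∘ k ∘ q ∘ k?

Simplify inside:  s(r((k ∘ k) ∘ p, k ∘ k, k ∘ q ∘ p ∘ p) ∘ r((p ∘ q) ∘ q, k ∘ (p ∘ (q ∘ p)), s(m, m, q)), r(r(m ∘ m, m ∘ q, s(q, k, q)), s(p, k, m) ∘ p ∘ (q ∘ p) ∘ q, s(p, p, q) ∘ m ∘ (k ∘ m) ∘ k), m ∘ r(p, k, q) ∘ k ∘ q ∘ r(k, k, k) ∘ s((p ∘ q) ∘ q ∘ q, (q ∘ q) ∘ q, m ∘ ((m ∘ k) ∘ k)))  →  s(r(k ∘ k ∘ p, k ∘ k, k ∘ p ∘ p ∘ q) ∘ r(p ∘ q ∘ q, k ∘ p ∘ p ∘ q, s(m, m, q)), r(r(m ∘ m, m ∘ q, s(q, k, q)), p ∘ p ∘ q ∘ q ∘ s(p, k, m), k ∘ k ∘ m ∘ m ∘ s(p, p, q)), k ∘ m ∘ q ∘ r(k, k, k) ∘ r(p, k, q) ∘ s(p ∘ q ∘ q ∘ q, q ∘ q ∘ q, k ∘ k ∘ m ∘ m))
Sort arguments:  k ∘ k ∘ k ∘ q ∘ s(r(k ∘ k ∘ p, k ∘ k, k ∘ p ∘ p ∘ q) ∘ r(p ∘ q ∘ q, k ∘ p ∘ p ∘ q, s(m, m, q)), r(r(m ∘ m, m ∘ q, s(q, k, q)), p ∘ p ∘ q ∘ q ∘ s(p, k, m), k ∘ k ∘ m ∘ m ∘ s(p, p, q)), k ∘ m ∘ q ∘ r(k, k, k) ∘ r(p, k, q) ∘ s(p ∘ q ∘ q ∘ q, q ∘ q ∘ q, k ∘ k ∘ m ∘ m))

Answer: k ∘ k ∘ k ∘ q ∘ s(r(k ∘ k ∘ p, k ∘ k, k ∘ p ∘ p ∘ q) ∘ r(p ∘ q ∘ q, k ∘ p ∘ p ∘ q, s(m, m, q)), r(r(m ∘ m, m ∘ q, s(q, k, q)), p ∘ p ∘ q ∘ q ∘ s(p, k, m), k ∘ k ∘ m ∘ m ∘ s(p, p, q)), k ∘ m ∘ q ∘ r(k, k, k) ∘ r(p, k, q) ∘ s(p ∘ q ∘ q ∘ q, q ∘ q ∘ q, k ∘ k ∘ m ∘ m))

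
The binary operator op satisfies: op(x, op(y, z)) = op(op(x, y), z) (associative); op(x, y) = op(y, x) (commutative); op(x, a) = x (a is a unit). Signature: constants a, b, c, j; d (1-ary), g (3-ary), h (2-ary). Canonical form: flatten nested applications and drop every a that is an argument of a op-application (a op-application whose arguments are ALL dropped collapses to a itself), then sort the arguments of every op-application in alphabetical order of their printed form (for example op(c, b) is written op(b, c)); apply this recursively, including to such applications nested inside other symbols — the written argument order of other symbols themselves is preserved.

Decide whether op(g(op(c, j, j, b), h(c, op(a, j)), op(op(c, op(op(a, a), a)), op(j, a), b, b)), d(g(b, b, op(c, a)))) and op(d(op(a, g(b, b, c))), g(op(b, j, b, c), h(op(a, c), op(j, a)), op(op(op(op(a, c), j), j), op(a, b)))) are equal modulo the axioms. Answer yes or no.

Left:  op(g(op(c, j, j, b), h(c, op(a, j)), op(op(c, op(op(a, a), a)), op(j, a), b, b)), d(g(b, b, op(c, a))))
  Inside:  g(op(c, j, j, b), h(c, op(a, j)), op(op(c, op(op(a, a), a)), op(j, a), b, b))  →  g(op(b, c, j, j), h(c, j), op(b, b, c, j))
  Simplify inside:  d(g(b, b, op(c, a)))  →  d(g(b, b, c))
  Sort arguments:  op(d(g(b, b, c)), g(op(b, c, j, j), h(c, j), op(b, b, c, j)))
Right:  op(d(op(a, g(b, b, c))), g(op(b, j, b, c), h(op(a, c), op(j, a)), op(op(op(op(a, c), j), j), op(a, b))))
  Inside:  d(op(a, g(b, b, c)))  →  d(g(b, b, c))
  Canonicalize subterm:  g(op(b, j, b, c), h(op(a, c), op(j, a)), op(op(op(op(a, c), j), j), op(a, b)))  →  g(op(b, b, c, j), h(c, j), op(b, c, j, j))
  Sort:  op(d(g(b, b, c)), g(op(b, b, c, j), h(c, j), op(b, c, j, j)))

Answer: no — op(d(g(b, b, c)), g(op(b, c, j, j), h(c, j), op(b, b, c, j))) vs op(d(g(b, b, c)), g(op(b, b, c, j), h(c, j), op(b, c, j, j)))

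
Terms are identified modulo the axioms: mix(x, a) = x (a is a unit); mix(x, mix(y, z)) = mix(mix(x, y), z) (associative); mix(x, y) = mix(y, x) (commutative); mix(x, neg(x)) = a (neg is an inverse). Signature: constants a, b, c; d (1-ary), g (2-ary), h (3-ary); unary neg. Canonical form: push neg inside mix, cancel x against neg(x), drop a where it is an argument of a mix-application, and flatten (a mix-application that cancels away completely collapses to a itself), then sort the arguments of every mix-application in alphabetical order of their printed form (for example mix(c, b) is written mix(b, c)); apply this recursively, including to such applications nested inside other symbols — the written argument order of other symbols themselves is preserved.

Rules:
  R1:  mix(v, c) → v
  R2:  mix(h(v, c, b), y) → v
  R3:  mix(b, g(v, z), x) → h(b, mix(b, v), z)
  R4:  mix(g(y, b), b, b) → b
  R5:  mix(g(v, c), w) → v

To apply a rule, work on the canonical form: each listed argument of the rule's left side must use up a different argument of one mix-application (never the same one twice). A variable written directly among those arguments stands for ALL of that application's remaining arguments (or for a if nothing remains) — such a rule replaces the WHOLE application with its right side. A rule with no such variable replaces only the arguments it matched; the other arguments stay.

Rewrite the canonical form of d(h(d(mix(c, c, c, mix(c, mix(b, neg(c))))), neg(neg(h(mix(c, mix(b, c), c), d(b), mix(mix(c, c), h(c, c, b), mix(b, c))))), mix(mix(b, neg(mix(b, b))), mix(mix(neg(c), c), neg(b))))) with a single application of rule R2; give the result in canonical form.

Answer: d(h(d(mix(b, c, c, c)), h(mix(b, c, c, c), d(b), c), mix(neg(b), neg(b))))

Derivation:
Canonical form:  d(h(d(mix(b, c, c, c)), h(mix(b, c, c, c), d(b), mix(b, c, c, c, h(c, c, b))), mix(neg(b), neg(b))))
R2 matches:  uses h(c, c, b);  v := c, y := mix(b, c, c, c)
The extension variable absorbs all remaining arguments, so the whole application is rewritten.
Giving:  d(h(d(mix(b, c, c, c)), h(mix(b, c, c, c), d(b), c), mix(neg(b), neg(b))))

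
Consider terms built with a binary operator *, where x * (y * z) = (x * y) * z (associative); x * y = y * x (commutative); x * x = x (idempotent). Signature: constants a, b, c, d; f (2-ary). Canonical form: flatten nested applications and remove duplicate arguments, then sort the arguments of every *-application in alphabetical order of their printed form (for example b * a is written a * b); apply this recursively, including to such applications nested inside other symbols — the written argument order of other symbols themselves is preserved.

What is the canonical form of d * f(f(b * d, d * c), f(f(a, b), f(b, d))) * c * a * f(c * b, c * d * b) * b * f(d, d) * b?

Simplify inside:  f(f(b * d, d * c), f(f(a, b), f(b, d)))  →  f(f(b * d, c * d), f(f(a, b), f(b, d)))
Canonicalize subterm:  f(c * b, c * d * b)  →  f(b * c, b * c * d)
Drop duplicates:  drop duplicate b
Sort arguments:  a * b * c * d * f(b * c, b * c * d) * f(d, d) * f(f(b * d, c * d), f(f(a, b), f(b, d)))

Answer: a * b * c * d * f(b * c, b * c * d) * f(d, d) * f(f(b * d, c * d), f(f(a, b), f(b, d)))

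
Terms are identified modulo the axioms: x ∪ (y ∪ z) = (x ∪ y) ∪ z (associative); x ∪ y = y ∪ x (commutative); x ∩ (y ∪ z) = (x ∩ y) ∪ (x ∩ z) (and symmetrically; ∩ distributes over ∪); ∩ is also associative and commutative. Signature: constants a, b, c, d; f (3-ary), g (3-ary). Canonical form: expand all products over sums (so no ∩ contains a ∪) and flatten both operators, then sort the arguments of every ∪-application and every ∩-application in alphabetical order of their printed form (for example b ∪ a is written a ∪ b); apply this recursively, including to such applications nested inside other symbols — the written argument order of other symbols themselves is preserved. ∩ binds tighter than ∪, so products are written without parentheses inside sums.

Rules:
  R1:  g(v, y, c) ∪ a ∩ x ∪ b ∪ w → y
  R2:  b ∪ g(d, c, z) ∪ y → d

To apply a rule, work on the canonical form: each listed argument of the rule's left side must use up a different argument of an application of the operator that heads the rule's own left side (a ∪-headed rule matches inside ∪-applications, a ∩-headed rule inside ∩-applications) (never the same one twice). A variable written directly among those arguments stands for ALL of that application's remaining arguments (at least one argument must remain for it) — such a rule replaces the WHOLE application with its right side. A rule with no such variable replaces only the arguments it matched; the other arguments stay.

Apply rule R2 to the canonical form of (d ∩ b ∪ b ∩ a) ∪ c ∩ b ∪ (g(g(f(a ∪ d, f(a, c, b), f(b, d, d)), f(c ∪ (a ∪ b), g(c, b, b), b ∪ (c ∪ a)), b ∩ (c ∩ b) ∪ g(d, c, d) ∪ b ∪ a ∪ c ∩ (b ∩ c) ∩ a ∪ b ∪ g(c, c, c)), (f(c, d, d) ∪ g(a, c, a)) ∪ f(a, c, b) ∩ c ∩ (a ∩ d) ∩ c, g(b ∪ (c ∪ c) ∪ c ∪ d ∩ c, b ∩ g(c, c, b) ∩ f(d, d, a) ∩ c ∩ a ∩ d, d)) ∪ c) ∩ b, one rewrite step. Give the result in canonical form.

Canonical form:  a ∩ b ∪ b ∩ c ∪ b ∩ c ∪ b ∩ d ∪ b ∩ g(g(f(a ∪ d, f(a, c, b), f(b, d, d)), f(a ∪ b ∪ c, g(c, b, b), a ∪ b ∪ c), a ∪ a ∩ b ∩ c ∩ c ∪ b ∪ b ∪ b ∩ b ∩ c ∪ g(c, c, c) ∪ g(d, c, d)), a ∩ c ∩ c ∩ d ∩ f(a, c, b) ∪ f(c, d, d) ∪ g(a, c, a), g(b ∪ c ∪ c ∪ c ∪ c ∩ d, a ∩ b ∩ c ∩ d ∩ f(d, d, a) ∩ g(c, c, b), d))
R2 matches:  uses b, g(d, c, d);  y := a ∪ a ∩ b ∩ c ∩ c ∪ b ∪ b ∩ b ∩ c ∪ g(c, c, c), z := d
Every leftover argument binds to the variable; the entire application is replaced.
Giving:  a ∩ b ∪ b ∩ c ∪ b ∩ c ∪ b ∩ d ∪ b ∩ g(g(f(a ∪ d, f(a, c, b), f(b, d, d)), f(a ∪ b ∪ c, g(c, b, b), a ∪ b ∪ c), d), a ∩ c ∩ c ∩ d ∩ f(a, c, b) ∪ f(c, d, d) ∪ g(a, c, a), g(b ∪ c ∪ c ∪ c ∪ c ∩ d, a ∩ b ∩ c ∩ d ∩ f(d, d, a) ∩ g(c, c, b), d))

Answer: a ∩ b ∪ b ∩ c ∪ b ∩ c ∪ b ∩ d ∪ b ∩ g(g(f(a ∪ d, f(a, c, b), f(b, d, d)), f(a ∪ b ∪ c, g(c, b, b), a ∪ b ∪ c), d), a ∩ c ∩ c ∩ d ∩ f(a, c, b) ∪ f(c, d, d) ∪ g(a, c, a), g(b ∪ c ∪ c ∪ c ∪ c ∩ d, a ∩ b ∩ c ∩ d ∩ f(d, d, a) ∩ g(c, c, b), d))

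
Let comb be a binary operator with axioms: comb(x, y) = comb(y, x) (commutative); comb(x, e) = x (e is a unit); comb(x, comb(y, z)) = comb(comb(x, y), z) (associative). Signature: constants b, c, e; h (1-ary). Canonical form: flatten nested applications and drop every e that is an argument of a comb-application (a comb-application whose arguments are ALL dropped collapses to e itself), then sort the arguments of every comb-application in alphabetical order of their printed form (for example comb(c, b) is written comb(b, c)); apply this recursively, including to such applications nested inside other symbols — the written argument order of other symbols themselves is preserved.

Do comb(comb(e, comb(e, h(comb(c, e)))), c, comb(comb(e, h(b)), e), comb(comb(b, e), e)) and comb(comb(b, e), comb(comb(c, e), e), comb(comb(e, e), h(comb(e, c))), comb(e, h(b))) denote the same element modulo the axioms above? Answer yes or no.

Answer: yes — both canonical forms are comb(b, c, h(b), h(c))

Derivation:
Left:  comb(comb(e, comb(e, h(comb(c, e)))), c, comb(comb(e, h(b)), e), comb(comb(b, e), e))
  Flatten:  comb(e, e, h(comb(c, e)), c, e, h(b), e, b, e, e)
  Canonicalize subterm:  h(comb(c, e))  →  h(c)
  Unit:  drop e (×6)
  Sort arguments:  comb(b, c, h(b), h(c))
Right:  comb(comb(b, e), comb(comb(c, e), e), comb(comb(e, e), h(comb(e, c))), comb(e, h(b)))
  Flatten:  comb(b, e, c, e, e, e, e, h(comb(e, c)), e, h(b))
  Canonicalize subterm:  h(comb(e, c))  →  h(c)
  Units out:  drop e (×6)
  Sort:  comb(b, c, h(b), h(c))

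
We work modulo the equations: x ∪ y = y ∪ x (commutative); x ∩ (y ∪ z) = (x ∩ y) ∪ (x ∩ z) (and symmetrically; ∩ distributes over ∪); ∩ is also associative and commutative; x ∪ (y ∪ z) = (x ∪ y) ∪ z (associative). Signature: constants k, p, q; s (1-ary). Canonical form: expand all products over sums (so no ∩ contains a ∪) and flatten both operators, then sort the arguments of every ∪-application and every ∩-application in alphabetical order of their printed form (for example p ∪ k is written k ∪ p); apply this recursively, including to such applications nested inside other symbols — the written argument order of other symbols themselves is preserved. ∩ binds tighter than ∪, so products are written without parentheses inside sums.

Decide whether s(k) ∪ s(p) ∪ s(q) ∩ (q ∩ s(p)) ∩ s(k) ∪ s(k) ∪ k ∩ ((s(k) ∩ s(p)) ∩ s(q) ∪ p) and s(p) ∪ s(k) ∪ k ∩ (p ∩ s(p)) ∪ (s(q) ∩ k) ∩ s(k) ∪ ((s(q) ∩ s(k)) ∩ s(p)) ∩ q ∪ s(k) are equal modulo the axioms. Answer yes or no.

Answer: no — k ∩ p ∪ k ∩ s(k) ∩ s(p) ∩ s(q) ∪ q ∩ s(k) ∩ s(p) ∩ s(q) ∪ s(k) ∪ s(k) ∪ s(p) vs k ∩ p ∩ s(p) ∪ k ∩ s(k) ∩ s(q) ∪ q ∩ s(k) ∩ s(p) ∩ s(q) ∪ s(k) ∪ s(k) ∪ s(p)

Derivation:
Left:  s(k) ∪ s(p) ∪ s(q) ∩ (q ∩ s(p)) ∩ s(k) ∪ s(k) ∪ k ∩ ((s(k) ∩ s(p)) ∩ s(q) ∪ p)
  Distribute:  s(k) ∪ s(p) ∪ q ∩ s(k) ∩ s(p) ∩ s(q) ∪ s(k) ∪ k ∩ s(k) ∩ s(p) ∩ s(q) ∪ k ∩ p
  Sort:  k ∩ p ∪ k ∩ s(k) ∩ s(p) ∩ s(q) ∪ q ∩ s(k) ∩ s(p) ∩ s(q) ∪ s(k) ∪ s(k) ∪ s(p)
Right:  s(p) ∪ s(k) ∪ k ∩ (p ∩ s(p)) ∪ (s(q) ∩ k) ∩ s(k) ∪ ((s(q) ∩ s(k)) ∩ s(p)) ∩ q ∪ s(k)
  Merge nested applications:  s(p) ∪ s(k) ∪ k ∩ p ∩ s(p) ∪ k ∩ s(k) ∩ s(q) ∪ q ∩ s(k) ∩ s(p) ∩ s(q) ∪ s(k)
  Order the arguments:  k ∩ p ∩ s(p) ∪ k ∩ s(k) ∩ s(q) ∪ q ∩ s(k) ∩ s(p) ∩ s(q) ∪ s(k) ∪ s(k) ∪ s(p)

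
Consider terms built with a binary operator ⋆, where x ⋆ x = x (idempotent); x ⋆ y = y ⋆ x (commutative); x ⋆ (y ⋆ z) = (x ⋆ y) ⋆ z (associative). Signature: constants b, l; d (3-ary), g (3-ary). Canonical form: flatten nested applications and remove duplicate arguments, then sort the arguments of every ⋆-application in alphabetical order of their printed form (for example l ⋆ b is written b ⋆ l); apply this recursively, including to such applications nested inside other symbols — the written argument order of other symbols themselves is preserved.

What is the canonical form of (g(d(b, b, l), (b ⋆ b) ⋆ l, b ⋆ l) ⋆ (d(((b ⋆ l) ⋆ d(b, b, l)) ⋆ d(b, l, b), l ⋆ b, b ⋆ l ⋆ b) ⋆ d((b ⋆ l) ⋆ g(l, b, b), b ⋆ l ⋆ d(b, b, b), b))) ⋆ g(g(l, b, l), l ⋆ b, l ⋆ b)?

Flatten:  g(d(b, b, l), (b ⋆ b) ⋆ l, b ⋆ l) ⋆ d(((b ⋆ l) ⋆ d(b, b, l)) ⋆ d(b, l, b), l ⋆ b, b ⋆ l ⋆ b) ⋆ d((b ⋆ l) ⋆ g(l, b, b), b ⋆ l ⋆ d(b, b, b), b) ⋆ g(g(l, b, l), l ⋆ b, l ⋆ b)
Canonicalize subterm:  g(d(b, b, l), (b ⋆ b) ⋆ l, b ⋆ l)  →  g(d(b, b, l), b ⋆ l, b ⋆ l)
Inside:  d(((b ⋆ l) ⋆ d(b, b, l)) ⋆ d(b, l, b), l ⋆ b, b ⋆ l ⋆ b)  →  d(b ⋆ d(b, b, l) ⋆ d(b, l, b) ⋆ l, b ⋆ l, b ⋆ l)
Inside:  d((b ⋆ l) ⋆ g(l, b, b), b ⋆ l ⋆ d(b, b, b), b)  →  d(b ⋆ g(l, b, b) ⋆ l, b ⋆ d(b, b, b) ⋆ l, b)
Sort:  d(b ⋆ d(b, b, l) ⋆ d(b, l, b) ⋆ l, b ⋆ l, b ⋆ l) ⋆ d(b ⋆ g(l, b, b) ⋆ l, b ⋆ d(b, b, b) ⋆ l, b) ⋆ g(d(b, b, l), b ⋆ l, b ⋆ l) ⋆ g(g(l, b, l), b ⋆ l, b ⋆ l)

Answer: d(b ⋆ d(b, b, l) ⋆ d(b, l, b) ⋆ l, b ⋆ l, b ⋆ l) ⋆ d(b ⋆ g(l, b, b) ⋆ l, b ⋆ d(b, b, b) ⋆ l, b) ⋆ g(d(b, b, l), b ⋆ l, b ⋆ l) ⋆ g(g(l, b, l), b ⋆ l, b ⋆ l)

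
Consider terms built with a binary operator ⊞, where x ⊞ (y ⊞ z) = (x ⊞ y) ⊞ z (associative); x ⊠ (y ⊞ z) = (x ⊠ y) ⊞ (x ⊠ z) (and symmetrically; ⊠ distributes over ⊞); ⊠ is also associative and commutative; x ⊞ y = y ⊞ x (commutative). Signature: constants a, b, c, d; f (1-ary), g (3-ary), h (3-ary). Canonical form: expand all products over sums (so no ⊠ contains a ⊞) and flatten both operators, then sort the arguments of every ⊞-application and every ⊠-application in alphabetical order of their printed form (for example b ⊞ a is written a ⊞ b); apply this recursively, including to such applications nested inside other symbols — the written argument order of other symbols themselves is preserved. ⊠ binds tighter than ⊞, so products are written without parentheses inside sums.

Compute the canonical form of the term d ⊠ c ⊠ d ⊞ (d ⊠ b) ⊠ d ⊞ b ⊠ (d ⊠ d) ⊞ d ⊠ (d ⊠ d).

Answer: b ⊠ d ⊠ d ⊞ b ⊠ d ⊠ d ⊞ c ⊠ d ⊠ d ⊞ d ⊠ d ⊠ d

Derivation:
Flatten:  c ⊠ d ⊠ d ⊞ b ⊠ d ⊠ d ⊞ b ⊠ d ⊠ d ⊞ d ⊠ d ⊠ d
Sort:  b ⊠ d ⊠ d ⊞ b ⊠ d ⊠ d ⊞ c ⊠ d ⊠ d ⊞ d ⊠ d ⊠ d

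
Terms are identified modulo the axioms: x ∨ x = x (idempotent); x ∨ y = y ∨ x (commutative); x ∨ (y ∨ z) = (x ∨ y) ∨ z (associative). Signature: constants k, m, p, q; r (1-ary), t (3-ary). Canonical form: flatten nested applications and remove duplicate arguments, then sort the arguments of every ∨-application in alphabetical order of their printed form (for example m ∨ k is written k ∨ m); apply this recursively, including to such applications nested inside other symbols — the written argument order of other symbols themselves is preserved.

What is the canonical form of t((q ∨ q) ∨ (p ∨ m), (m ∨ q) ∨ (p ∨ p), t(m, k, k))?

Focus inside:  (m ∨ q) ∨ (p ∨ p)
Merge nested applications:  m ∨ q ∨ p ∨ p
Drop duplicates:  drop duplicate p
Order the arguments:  m ∨ p ∨ q
Rebuild:  t(m ∨ p ∨ q, m ∨ p ∨ q, t(m, k, k))

Answer: t(m ∨ p ∨ q, m ∨ p ∨ q, t(m, k, k))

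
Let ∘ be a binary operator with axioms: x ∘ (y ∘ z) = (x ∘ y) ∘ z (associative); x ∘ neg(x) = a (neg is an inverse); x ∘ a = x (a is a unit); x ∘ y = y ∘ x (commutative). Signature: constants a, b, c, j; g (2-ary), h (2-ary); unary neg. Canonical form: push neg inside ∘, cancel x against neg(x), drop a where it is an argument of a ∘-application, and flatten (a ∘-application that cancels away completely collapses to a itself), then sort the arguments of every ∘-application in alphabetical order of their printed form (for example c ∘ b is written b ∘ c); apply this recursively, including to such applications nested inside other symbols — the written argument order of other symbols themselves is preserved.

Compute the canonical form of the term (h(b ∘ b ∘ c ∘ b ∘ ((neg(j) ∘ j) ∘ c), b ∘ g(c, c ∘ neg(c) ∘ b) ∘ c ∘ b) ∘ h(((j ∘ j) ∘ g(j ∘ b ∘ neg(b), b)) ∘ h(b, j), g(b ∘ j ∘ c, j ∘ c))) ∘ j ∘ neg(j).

Cancel:  j cancels
Combine occurrences:  h(b ∘ b ∘ b ∘ c ∘ c, b ∘ b ∘ c ∘ g(c, b)) ∘ h(g(j, b) ∘ h(b, j) ∘ j ∘ j, g(b ∘ c ∘ j, c ∘ j))

Answer: h(b ∘ b ∘ b ∘ c ∘ c, b ∘ b ∘ c ∘ g(c, b)) ∘ h(g(j, b) ∘ h(b, j) ∘ j ∘ j, g(b ∘ c ∘ j, c ∘ j))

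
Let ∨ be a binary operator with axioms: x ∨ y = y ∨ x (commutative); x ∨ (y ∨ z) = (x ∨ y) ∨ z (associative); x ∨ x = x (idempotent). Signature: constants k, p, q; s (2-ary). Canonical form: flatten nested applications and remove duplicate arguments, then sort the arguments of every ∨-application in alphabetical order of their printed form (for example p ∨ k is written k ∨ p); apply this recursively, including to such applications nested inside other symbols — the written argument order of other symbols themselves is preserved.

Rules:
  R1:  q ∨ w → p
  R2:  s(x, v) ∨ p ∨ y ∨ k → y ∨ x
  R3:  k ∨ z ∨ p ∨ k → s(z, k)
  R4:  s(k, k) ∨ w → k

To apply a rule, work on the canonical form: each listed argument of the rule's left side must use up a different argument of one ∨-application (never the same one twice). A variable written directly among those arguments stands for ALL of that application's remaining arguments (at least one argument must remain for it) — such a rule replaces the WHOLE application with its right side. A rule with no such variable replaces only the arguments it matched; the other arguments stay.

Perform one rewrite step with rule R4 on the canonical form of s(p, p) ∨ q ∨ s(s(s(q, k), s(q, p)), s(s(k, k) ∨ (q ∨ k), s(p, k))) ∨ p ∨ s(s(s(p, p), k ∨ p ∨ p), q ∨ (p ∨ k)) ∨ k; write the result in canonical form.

Canonical form:  k ∨ p ∨ q ∨ s(p, p) ∨ s(s(s(p, p), k ∨ p), k ∨ p ∨ q) ∨ s(s(s(q, k), s(q, p)), s(k ∨ q ∨ s(k, k), s(p, k)))
Match R4:  consume s(k, k);  w := k ∨ q
The variable takes the whole remainder — replace the entire application.
Giving:  k ∨ p ∨ q ∨ s(p, p) ∨ s(s(s(p, p), k ∨ p), k ∨ p ∨ q) ∨ s(s(s(q, k), s(q, p)), s(k, s(p, k)))

Answer: k ∨ p ∨ q ∨ s(p, p) ∨ s(s(s(p, p), k ∨ p), k ∨ p ∨ q) ∨ s(s(s(q, k), s(q, p)), s(k, s(p, k)))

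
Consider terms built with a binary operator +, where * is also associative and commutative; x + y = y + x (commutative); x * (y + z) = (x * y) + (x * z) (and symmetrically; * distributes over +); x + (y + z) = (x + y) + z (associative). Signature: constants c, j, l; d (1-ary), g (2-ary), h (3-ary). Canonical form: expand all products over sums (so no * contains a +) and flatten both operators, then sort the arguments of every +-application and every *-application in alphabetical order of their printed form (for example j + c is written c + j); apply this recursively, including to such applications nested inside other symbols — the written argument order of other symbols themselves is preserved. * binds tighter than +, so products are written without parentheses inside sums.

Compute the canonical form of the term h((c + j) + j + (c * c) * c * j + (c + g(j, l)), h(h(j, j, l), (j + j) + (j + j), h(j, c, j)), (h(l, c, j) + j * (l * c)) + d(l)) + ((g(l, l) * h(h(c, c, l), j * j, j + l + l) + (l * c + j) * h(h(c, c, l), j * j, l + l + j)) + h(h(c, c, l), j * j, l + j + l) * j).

Expand:  h(c + c + c * c * c * j + g(j, l) + j + j, h(h(j, j, l), j + j + j + j, h(j, c, j)), c * j * l + d(l) + h(l, c, j)) + g(l, l) * h(h(c, c, l), j * j, j + l + l) + c * h(h(c, c, l), j * j, j + l + l) * l + h(h(c, c, l), j * j, j + l + l) * j + h(h(c, c, l), j * j, j + l + l) * j
Order the arguments:  c * h(h(c, c, l), j * j, j + l + l) * l + g(l, l) * h(h(c, c, l), j * j, j + l + l) + h(c + c + c * c * c * j + g(j, l) + j + j, h(h(j, j, l), j + j + j + j, h(j, c, j)), c * j * l + d(l) + h(l, c, j)) + h(h(c, c, l), j * j, j + l + l) * j + h(h(c, c, l), j * j, j + l + l) * j

Answer: c * h(h(c, c, l), j * j, j + l + l) * l + g(l, l) * h(h(c, c, l), j * j, j + l + l) + h(c + c + c * c * c * j + g(j, l) + j + j, h(h(j, j, l), j + j + j + j, h(j, c, j)), c * j * l + d(l) + h(l, c, j)) + h(h(c, c, l), j * j, j + l + l) * j + h(h(c, c, l), j * j, j + l + l) * j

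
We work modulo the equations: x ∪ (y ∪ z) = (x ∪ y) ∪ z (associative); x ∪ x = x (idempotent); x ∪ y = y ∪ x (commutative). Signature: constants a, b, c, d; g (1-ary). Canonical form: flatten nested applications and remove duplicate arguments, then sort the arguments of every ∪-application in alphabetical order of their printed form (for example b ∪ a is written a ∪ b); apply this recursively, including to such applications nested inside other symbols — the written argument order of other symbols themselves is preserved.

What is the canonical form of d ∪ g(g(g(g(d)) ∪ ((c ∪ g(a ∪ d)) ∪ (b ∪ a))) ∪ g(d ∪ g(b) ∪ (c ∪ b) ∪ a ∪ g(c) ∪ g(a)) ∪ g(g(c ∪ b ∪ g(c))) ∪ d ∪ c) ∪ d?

Answer: d ∪ g(c ∪ d ∪ g(a ∪ b ∪ c ∪ d ∪ g(a) ∪ g(b) ∪ g(c)) ∪ g(a ∪ b ∪ c ∪ g(a ∪ d) ∪ g(g(d))) ∪ g(g(b ∪ c ∪ g(c))))

Derivation:
Simplify inside:  g(g(g(g(d)) ∪ ((c ∪ g(a ∪ d)) ∪ (b ∪ a))) ∪ g(d ∪ g(b) ∪ (c ∪ b) ∪ a ∪ g(c) ∪ g(a)) ∪ g(g(c ∪ b ∪ g(c))) ∪ d ∪ c)  →  g(c ∪ d ∪ g(a ∪ b ∪ c ∪ d ∪ g(a) ∪ g(b) ∪ g(c)) ∪ g(a ∪ b ∪ c ∪ g(a ∪ d) ∪ g(g(d))) ∪ g(g(b ∪ c ∪ g(c))))
Idempotence:  drop duplicate d
Order the arguments:  d ∪ g(c ∪ d ∪ g(a ∪ b ∪ c ∪ d ∪ g(a) ∪ g(b) ∪ g(c)) ∪ g(a ∪ b ∪ c ∪ g(a ∪ d) ∪ g(g(d))) ∪ g(g(b ∪ c ∪ g(c))))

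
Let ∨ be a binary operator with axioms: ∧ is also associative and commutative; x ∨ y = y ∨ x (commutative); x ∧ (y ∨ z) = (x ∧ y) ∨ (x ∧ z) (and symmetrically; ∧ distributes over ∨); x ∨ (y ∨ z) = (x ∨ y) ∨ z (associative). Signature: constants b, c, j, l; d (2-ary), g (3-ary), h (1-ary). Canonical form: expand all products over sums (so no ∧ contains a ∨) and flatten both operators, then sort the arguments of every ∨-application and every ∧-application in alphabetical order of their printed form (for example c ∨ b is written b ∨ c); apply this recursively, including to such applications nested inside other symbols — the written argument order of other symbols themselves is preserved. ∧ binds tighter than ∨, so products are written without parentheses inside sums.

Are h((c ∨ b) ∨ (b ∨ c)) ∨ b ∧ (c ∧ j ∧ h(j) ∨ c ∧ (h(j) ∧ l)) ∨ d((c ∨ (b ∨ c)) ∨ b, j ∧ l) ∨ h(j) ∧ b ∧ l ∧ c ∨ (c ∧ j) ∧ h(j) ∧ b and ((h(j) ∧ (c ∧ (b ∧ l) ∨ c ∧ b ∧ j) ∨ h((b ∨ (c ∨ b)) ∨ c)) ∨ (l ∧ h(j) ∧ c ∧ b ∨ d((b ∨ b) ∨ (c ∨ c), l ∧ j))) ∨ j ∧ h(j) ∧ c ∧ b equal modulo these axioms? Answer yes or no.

Answer: yes — both canonical forms are b ∧ c ∧ h(j) ∧ j ∨ b ∧ c ∧ h(j) ∧ j ∨ b ∧ c ∧ h(j) ∧ l ∨ b ∧ c ∧ h(j) ∧ l ∨ d(b ∨ b ∨ c ∨ c, j ∧ l) ∨ h(b ∨ b ∨ c ∨ c)

Derivation:
Left:  h((c ∨ b) ∨ (b ∨ c)) ∨ b ∧ (c ∧ j ∧ h(j) ∨ c ∧ (h(j) ∧ l)) ∨ d((c ∨ (b ∨ c)) ∨ b, j ∧ l) ∨ h(j) ∧ b ∧ l ∧ c ∨ (c ∧ j) ∧ h(j) ∧ b
  Distribute:  h(b ∨ b ∨ c ∨ c) ∨ b ∧ c ∧ h(j) ∧ j ∨ b ∧ c ∧ h(j) ∧ l ∨ d(b ∨ b ∨ c ∨ c, j ∧ l) ∨ b ∧ c ∧ h(j) ∧ l ∨ b ∧ c ∧ h(j) ∧ j
  Sort:  b ∧ c ∧ h(j) ∧ j ∨ b ∧ c ∧ h(j) ∧ j ∨ b ∧ c ∧ h(j) ∧ l ∨ b ∧ c ∧ h(j) ∧ l ∨ d(b ∨ b ∨ c ∨ c, j ∧ l) ∨ h(b ∨ b ∨ c ∨ c)
Right:  ((h(j) ∧ (c ∧ (b ∧ l) ∨ c ∧ b ∧ j) ∨ h((b ∨ (c ∨ b)) ∨ c)) ∨ (l ∧ h(j) ∧ c ∧ b ∨ d((b ∨ b) ∨ (c ∨ c), l ∧ j))) ∨ j ∧ h(j) ∧ c ∧ b
  Distribute:  b ∧ c ∧ h(j) ∧ l ∨ b ∧ c ∧ h(j) ∧ j ∨ h(b ∨ b ∨ c ∨ c) ∨ b ∧ c ∧ h(j) ∧ l ∨ d(b ∨ b ∨ c ∨ c, j ∧ l) ∨ b ∧ c ∧ h(j) ∧ j
  Order the arguments:  b ∧ c ∧ h(j) ∧ j ∨ b ∧ c ∧ h(j) ∧ j ∨ b ∧ c ∧ h(j) ∧ l ∨ b ∧ c ∧ h(j) ∧ l ∨ d(b ∨ b ∨ c ∨ c, j ∧ l) ∨ h(b ∨ b ∨ c ∨ c)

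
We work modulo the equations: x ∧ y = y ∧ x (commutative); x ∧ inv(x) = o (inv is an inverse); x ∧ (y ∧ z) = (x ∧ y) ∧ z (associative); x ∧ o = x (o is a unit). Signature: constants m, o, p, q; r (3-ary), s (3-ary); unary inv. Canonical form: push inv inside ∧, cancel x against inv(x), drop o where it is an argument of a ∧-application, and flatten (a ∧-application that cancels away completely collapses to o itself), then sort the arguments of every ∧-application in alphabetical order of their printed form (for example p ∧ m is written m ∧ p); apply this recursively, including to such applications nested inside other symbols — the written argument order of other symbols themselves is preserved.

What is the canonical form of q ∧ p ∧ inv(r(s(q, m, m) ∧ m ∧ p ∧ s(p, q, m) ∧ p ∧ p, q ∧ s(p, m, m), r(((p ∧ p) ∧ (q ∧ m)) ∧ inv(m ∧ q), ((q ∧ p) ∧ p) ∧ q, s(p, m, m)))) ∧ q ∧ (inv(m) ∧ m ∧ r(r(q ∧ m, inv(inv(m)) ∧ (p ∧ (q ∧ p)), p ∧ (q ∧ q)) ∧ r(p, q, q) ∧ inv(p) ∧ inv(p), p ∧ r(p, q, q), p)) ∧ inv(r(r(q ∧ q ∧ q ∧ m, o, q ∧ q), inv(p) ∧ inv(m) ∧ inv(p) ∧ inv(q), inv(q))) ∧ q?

Answer: inv(r(m ∧ p ∧ p ∧ p ∧ s(p, q, m) ∧ s(q, m, m), q ∧ s(p, m, m), r(p ∧ p, p ∧ p ∧ q ∧ q, s(p, m, m)))) ∧ inv(r(r(m ∧ q ∧ q ∧ q, o, q ∧ q), inv(m) ∧ inv(p) ∧ inv(p) ∧ inv(q), inv(q))) ∧ p ∧ q ∧ q ∧ q ∧ r(inv(p) ∧ inv(p) ∧ r(m ∧ q, m ∧ p ∧ p ∧ q, p ∧ q ∧ q) ∧ r(p, q, q), p ∧ r(p, q, q), p)

Derivation:
Push inv inside:  distribute inv over ∧ and collapse double inv
Cancel inverse pairs:  m cancels
Collect:  q ∧ q ∧ q ∧ p ∧ inv(r(m ∧ p ∧ p ∧ p ∧ s(p, q, m) ∧ s(q, m, m), q ∧ s(p, m, m), r(p ∧ p, p ∧ p ∧ q ∧ q, s(p, m, m)))) ∧ r(inv(p) ∧ inv(p) ∧ r(m ∧ q, m ∧ p ∧ p ∧ q, p ∧ q ∧ q) ∧ r(p, q, q), p ∧ r(p, q, q), p) ∧ inv(r(r(m ∧ q ∧ q ∧ q, o, q ∧ q), inv(m) ∧ inv(p) ∧ inv(p) ∧ inv(q), inv(q)))
Sort:  inv(r(m ∧ p ∧ p ∧ p ∧ s(p, q, m) ∧ s(q, m, m), q ∧ s(p, m, m), r(p ∧ p, p ∧ p ∧ q ∧ q, s(p, m, m)))) ∧ inv(r(r(m ∧ q ∧ q ∧ q, o, q ∧ q), inv(m) ∧ inv(p) ∧ inv(p) ∧ inv(q), inv(q))) ∧ p ∧ q ∧ q ∧ q ∧ r(inv(p) ∧ inv(p) ∧ r(m ∧ q, m ∧ p ∧ p ∧ q, p ∧ q ∧ q) ∧ r(p, q, q), p ∧ r(p, q, q), p)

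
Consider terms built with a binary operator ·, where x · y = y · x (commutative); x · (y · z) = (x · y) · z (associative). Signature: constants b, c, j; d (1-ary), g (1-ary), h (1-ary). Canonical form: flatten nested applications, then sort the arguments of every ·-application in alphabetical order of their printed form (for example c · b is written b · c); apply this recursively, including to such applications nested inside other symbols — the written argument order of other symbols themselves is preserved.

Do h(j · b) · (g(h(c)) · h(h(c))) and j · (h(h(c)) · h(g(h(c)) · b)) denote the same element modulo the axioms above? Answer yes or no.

Answer: no — g(h(c)) · h(b · j) · h(h(c)) vs h(b · g(h(c))) · h(h(c)) · j

Derivation:
Left:  h(j · b) · (g(h(c)) · h(h(c)))
  Merge nested applications:  h(j · b) · g(h(c)) · h(h(c))
  Canonicalize subterm:  h(j · b)  →  h(b · j)
  Sort:  g(h(c)) · h(b · j) · h(h(c))
Right:  j · (h(h(c)) · h(g(h(c)) · b))
  Merge nested applications:  j · h(h(c)) · h(g(h(c)) · b)
  Simplify inside:  h(g(h(c)) · b)  →  h(b · g(h(c)))
  Sort:  h(b · g(h(c))) · h(h(c)) · j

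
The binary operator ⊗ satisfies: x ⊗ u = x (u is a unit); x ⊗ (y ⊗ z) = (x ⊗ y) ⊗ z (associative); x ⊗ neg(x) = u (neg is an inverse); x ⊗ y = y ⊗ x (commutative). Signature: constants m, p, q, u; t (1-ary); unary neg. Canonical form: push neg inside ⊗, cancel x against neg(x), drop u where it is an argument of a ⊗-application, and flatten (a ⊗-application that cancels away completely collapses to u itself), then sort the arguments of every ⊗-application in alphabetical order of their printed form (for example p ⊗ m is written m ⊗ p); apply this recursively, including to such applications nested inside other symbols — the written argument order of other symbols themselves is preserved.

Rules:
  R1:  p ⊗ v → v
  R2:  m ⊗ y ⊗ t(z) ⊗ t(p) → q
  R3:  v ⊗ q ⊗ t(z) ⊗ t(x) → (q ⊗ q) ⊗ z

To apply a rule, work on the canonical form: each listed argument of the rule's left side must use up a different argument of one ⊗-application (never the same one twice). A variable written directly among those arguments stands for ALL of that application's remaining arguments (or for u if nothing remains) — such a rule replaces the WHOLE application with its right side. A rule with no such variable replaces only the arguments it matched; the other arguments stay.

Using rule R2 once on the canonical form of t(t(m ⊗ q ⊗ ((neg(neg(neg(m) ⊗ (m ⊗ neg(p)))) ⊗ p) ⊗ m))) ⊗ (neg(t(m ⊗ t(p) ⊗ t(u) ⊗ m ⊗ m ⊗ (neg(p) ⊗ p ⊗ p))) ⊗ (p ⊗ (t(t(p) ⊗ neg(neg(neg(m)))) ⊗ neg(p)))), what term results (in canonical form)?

Canonical form:  neg(t(m ⊗ m ⊗ m ⊗ p ⊗ t(p) ⊗ t(u))) ⊗ t(neg(m) ⊗ t(p)) ⊗ t(t(m ⊗ m ⊗ q))
Match R2:  consume m, t(p), t(u);  y := m ⊗ m ⊗ p, z := u
The variable takes the whole remainder — replace the entire application.
New term:  neg(t(q)) ⊗ t(neg(m) ⊗ t(p)) ⊗ t(t(m ⊗ m ⊗ q))

Answer: neg(t(q)) ⊗ t(neg(m) ⊗ t(p)) ⊗ t(t(m ⊗ m ⊗ q))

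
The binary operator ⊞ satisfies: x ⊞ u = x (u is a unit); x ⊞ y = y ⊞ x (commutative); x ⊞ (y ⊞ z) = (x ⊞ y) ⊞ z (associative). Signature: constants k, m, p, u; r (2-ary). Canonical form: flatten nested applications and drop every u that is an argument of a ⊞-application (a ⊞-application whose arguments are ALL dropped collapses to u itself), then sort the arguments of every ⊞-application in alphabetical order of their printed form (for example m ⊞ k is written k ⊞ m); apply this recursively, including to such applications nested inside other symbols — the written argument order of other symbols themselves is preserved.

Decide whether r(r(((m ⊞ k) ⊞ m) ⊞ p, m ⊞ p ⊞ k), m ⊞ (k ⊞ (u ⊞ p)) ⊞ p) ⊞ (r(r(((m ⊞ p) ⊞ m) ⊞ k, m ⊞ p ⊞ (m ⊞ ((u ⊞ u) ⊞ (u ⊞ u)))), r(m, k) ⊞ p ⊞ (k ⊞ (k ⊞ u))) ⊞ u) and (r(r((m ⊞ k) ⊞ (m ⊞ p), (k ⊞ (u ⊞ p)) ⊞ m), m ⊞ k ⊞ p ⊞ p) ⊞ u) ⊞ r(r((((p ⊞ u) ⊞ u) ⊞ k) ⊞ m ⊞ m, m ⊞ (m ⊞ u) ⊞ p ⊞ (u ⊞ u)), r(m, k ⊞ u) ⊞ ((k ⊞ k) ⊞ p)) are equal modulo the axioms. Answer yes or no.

Answer: yes — both canonical forms are r(r(k ⊞ m ⊞ m ⊞ p, k ⊞ m ⊞ p), k ⊞ m ⊞ p ⊞ p) ⊞ r(r(k ⊞ m ⊞ m ⊞ p, m ⊞ m ⊞ p), k ⊞ k ⊞ p ⊞ r(m, k))

Derivation:
Left:  r(r(((m ⊞ k) ⊞ m) ⊞ p, m ⊞ p ⊞ k), m ⊞ (k ⊞ (u ⊞ p)) ⊞ p) ⊞ (r(r(((m ⊞ p) ⊞ m) ⊞ k, m ⊞ p ⊞ (m ⊞ ((u ⊞ u) ⊞ (u ⊞ u)))), r(m, k) ⊞ p ⊞ (k ⊞ (k ⊞ u))) ⊞ u)
  Merge nested applications:  r(r(((m ⊞ k) ⊞ m) ⊞ p, m ⊞ p ⊞ k), m ⊞ (k ⊞ (u ⊞ p)) ⊞ p) ⊞ r(r(((m ⊞ p) ⊞ m) ⊞ k, m ⊞ p ⊞ (m ⊞ ((u ⊞ u) ⊞ (u ⊞ u)))), r(m, k) ⊞ p ⊞ (k ⊞ (k ⊞ u))) ⊞ u
  Simplify inside:  r(r(((m ⊞ k) ⊞ m) ⊞ p, m ⊞ p ⊞ k), m ⊞ (k ⊞ (u ⊞ p)) ⊞ p)  →  r(r(k ⊞ m ⊞ m ⊞ p, k ⊞ m ⊞ p), k ⊞ m ⊞ p ⊞ p)
  Canonicalize subterm:  r(r(((m ⊞ p) ⊞ m) ⊞ k, m ⊞ p ⊞ (m ⊞ ((u ⊞ u) ⊞ (u ⊞ u)))), r(m, k) ⊞ p ⊞ (k ⊞ (k ⊞ u)))  →  r(r(k ⊞ m ⊞ m ⊞ p, m ⊞ m ⊞ p), k ⊞ k ⊞ p ⊞ r(m, k))
  Drop the unit:  drop u
  Order the arguments:  r(r(k ⊞ m ⊞ m ⊞ p, k ⊞ m ⊞ p), k ⊞ m ⊞ p ⊞ p) ⊞ r(r(k ⊞ m ⊞ m ⊞ p, m ⊞ m ⊞ p), k ⊞ k ⊞ p ⊞ r(m, k))
Right:  (r(r((m ⊞ k) ⊞ (m ⊞ p), (k ⊞ (u ⊞ p)) ⊞ m), m ⊞ k ⊞ p ⊞ p) ⊞ u) ⊞ r(r((((p ⊞ u) ⊞ u) ⊞ k) ⊞ m ⊞ m, m ⊞ (m ⊞ u) ⊞ p ⊞ (u ⊞ u)), r(m, k ⊞ u) ⊞ ((k ⊞ k) ⊞ p))
  Flatten:  r(r((m ⊞ k) ⊞ (m ⊞ p), (k ⊞ (u ⊞ p)) ⊞ m), m ⊞ k ⊞ p ⊞ p) ⊞ u ⊞ r(r((((p ⊞ u) ⊞ u) ⊞ k) ⊞ m ⊞ m, m ⊞ (m ⊞ u) ⊞ p ⊞ (u ⊞ u)), r(m, k ⊞ u) ⊞ ((k ⊞ k) ⊞ p))
  Simplify inside:  r(r((m ⊞ k) ⊞ (m ⊞ p), (k ⊞ (u ⊞ p)) ⊞ m), m ⊞ k ⊞ p ⊞ p)  →  r(r(k ⊞ m ⊞ m ⊞ p, k ⊞ m ⊞ p), k ⊞ m ⊞ p ⊞ p)
  Canonicalize subterm:  r(r((((p ⊞ u) ⊞ u) ⊞ k) ⊞ m ⊞ m, m ⊞ (m ⊞ u) ⊞ p ⊞ (u ⊞ u)), r(m, k ⊞ u) ⊞ ((k ⊞ k) ⊞ p))  →  r(r(k ⊞ m ⊞ m ⊞ p, m ⊞ m ⊞ p), k ⊞ k ⊞ p ⊞ r(m, k))
  Drop the unit:  drop u
  Order the arguments:  r(r(k ⊞ m ⊞ m ⊞ p, k ⊞ m ⊞ p), k ⊞ m ⊞ p ⊞ p) ⊞ r(r(k ⊞ m ⊞ m ⊞ p, m ⊞ m ⊞ p), k ⊞ k ⊞ p ⊞ r(m, k))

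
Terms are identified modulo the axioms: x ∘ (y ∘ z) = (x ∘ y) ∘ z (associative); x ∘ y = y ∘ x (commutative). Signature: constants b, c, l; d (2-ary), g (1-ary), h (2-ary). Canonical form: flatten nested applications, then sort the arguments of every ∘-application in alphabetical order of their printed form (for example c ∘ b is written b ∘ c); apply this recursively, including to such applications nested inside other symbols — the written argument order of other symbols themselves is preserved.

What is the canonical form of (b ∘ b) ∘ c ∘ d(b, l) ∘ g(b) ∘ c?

Merge nested applications:  b ∘ b ∘ c ∘ d(b, l) ∘ g(b) ∘ c
Sort:  b ∘ b ∘ c ∘ c ∘ d(b, l) ∘ g(b)

Answer: b ∘ b ∘ c ∘ c ∘ d(b, l) ∘ g(b)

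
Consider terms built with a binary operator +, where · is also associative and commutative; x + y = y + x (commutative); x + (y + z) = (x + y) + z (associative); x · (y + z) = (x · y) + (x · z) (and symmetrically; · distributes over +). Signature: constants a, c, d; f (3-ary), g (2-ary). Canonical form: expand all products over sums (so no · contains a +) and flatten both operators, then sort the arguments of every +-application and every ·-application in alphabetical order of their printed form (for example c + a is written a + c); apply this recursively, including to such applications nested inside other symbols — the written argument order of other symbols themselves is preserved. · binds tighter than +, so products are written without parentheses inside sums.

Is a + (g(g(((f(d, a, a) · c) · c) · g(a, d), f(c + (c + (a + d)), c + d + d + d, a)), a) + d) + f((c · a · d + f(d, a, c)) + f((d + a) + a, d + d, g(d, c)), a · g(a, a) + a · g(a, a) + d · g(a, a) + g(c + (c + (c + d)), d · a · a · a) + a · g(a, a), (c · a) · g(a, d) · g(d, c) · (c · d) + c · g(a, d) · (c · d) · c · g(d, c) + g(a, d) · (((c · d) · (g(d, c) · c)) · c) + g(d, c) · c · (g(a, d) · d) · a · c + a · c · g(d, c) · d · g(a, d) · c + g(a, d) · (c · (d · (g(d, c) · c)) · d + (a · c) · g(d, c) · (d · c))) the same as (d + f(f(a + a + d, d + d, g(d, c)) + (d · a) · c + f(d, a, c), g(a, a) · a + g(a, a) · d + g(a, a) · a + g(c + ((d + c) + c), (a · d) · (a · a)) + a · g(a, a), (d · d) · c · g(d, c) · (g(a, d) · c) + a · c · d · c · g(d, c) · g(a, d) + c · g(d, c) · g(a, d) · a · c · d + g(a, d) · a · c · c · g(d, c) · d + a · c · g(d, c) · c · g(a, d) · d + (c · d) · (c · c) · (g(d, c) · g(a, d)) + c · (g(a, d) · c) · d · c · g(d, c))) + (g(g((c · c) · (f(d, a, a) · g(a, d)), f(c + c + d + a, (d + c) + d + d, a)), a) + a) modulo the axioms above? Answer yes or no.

Left:  a + (g(g(((f(d, a, a) · c) · c) · g(a, d), f(c + (c + (a + d)), c + d + d + d, a)), a) + d) + f((c · a · d + f(d, a, c)) + f((d + a) + a, d + d, g(d, c)), a · g(a, a) + a · g(a, a) + d · g(a, a) + g(c + (c + (c + d)), d · a · a · a) + a · g(a, a), (c · a) · g(a, d) · g(d, c) · (c · d) + c · g(a, d) · (c · d) · c · g(d, c) + g(a, d) · (((c · d) · (g(d, c) · c)) · c) + g(d, c) · c · (g(a, d) · d) · a · c + a · c · g(d, c) · d · g(a, d) · c + g(a, d) · (c · (d · (g(d, c) · c)) · d + (a · c) · g(d, c) · (d · c)))
  Expand products over sums:  a + g(g(c · c · f(d, a, a) · g(a, d), f(a + c + c + d, c + d + d + d, a)), a) + d + f(a · c · d + f(a + a + d, d + d, g(d, c)) + f(d, a, c), a · g(a, a) + a · g(a, a) + a · g(a, a) + d · g(a, a) + g(c + c + c + d, a · a · a · d), a · c · c · d · g(a, d) · g(d, c) + a · c · c · d · g(a, d) · g(d, c) + a · c · c · d · g(a, d) · g(d, c) + a · c · c · d · g(a, d) · g(d, c) + c · c · c · d · g(a, d) · g(d, c) + c · c · c · d · g(a, d) · g(d, c) + c · c · d · d · g(a, d) · g(d, c))
  Order the arguments:  a + d + f(a · c · d + f(a + a + d, d + d, g(d, c)) + f(d, a, c), a · g(a, a) + a · g(a, a) + a · g(a, a) + d · g(a, a) + g(c + c + c + d, a · a · a · d), a · c · c · d · g(a, d) · g(d, c) + a · c · c · d · g(a, d) · g(d, c) + a · c · c · d · g(a, d) · g(d, c) + a · c · c · d · g(a, d) · g(d, c) + c · c · c · d · g(a, d) · g(d, c) + c · c · c · d · g(a, d) · g(d, c) + c · c · d · d · g(a, d) · g(d, c)) + g(g(c · c · f(d, a, a) · g(a, d), f(a + c + c + d, c + d + d + d, a)), a)
Right:  (d + f(f(a + a + d, d + d, g(d, c)) + (d · a) · c + f(d, a, c), g(a, a) · a + g(a, a) · d + g(a, a) · a + g(c + ((d + c) + c), (a · d) · (a · a)) + a · g(a, a), (d · d) · c · g(d, c) · (g(a, d) · c) + a · c · d · c · g(d, c) · g(a, d) + c · g(d, c) · g(a, d) · a · c · d + g(a, d) · a · c · c · g(d, c) · d + a · c · g(d, c) · c · g(a, d) · d + (c · d) · (c · c) · (g(d, c) · g(a, d)) + c · (g(a, d) · c) · d · c · g(d, c))) + (g(g((c · c) · (f(d, a, a) · g(a, d)), f(c + c + d + a, (d + c) + d + d, a)), a) + a)
  Un-nest:  d + f(a · c · d + f(a + a + d, d + d, g(d, c)) + f(d, a, c), a · g(a, a) + a · g(a, a) + a · g(a, a) + d · g(a, a) + g(c + c + c + d, a · a · a · d), a · c · c · d · g(a, d) · g(d, c) + a · c · c · d · g(a, d) · g(d, c) + a · c · c · d · g(a, d) · g(d, c) + a · c · c · d · g(a, d) · g(d, c) + c · c · c · d · g(a, d) · g(d, c) + c · c · c · d · g(a, d) · g(d, c) + c · c · d · d · g(a, d) · g(d, c)) + g(g(c · c · f(d, a, a) · g(a, d), f(a + c + c + d, c + d + d + d, a)), a) + a
  Order the arguments:  a + d + f(a · c · d + f(a + a + d, d + d, g(d, c)) + f(d, a, c), a · g(a, a) + a · g(a, a) + a · g(a, a) + d · g(a, a) + g(c + c + c + d, a · a · a · d), a · c · c · d · g(a, d) · g(d, c) + a · c · c · d · g(a, d) · g(d, c) + a · c · c · d · g(a, d) · g(d, c) + a · c · c · d · g(a, d) · g(d, c) + c · c · c · d · g(a, d) · g(d, c) + c · c · c · d · g(a, d) · g(d, c) + c · c · d · d · g(a, d) · g(d, c)) + g(g(c · c · f(d, a, a) · g(a, d), f(a + c + c + d, c + d + d + d, a)), a)

Answer: yes — both canonical forms are a + d + f(a · c · d + f(a + a + d, d + d, g(d, c)) + f(d, a, c), a · g(a, a) + a · g(a, a) + a · g(a, a) + d · g(a, a) + g(c + c + c + d, a · a · a · d), a · c · c · d · g(a, d) · g(d, c) + a · c · c · d · g(a, d) · g(d, c) + a · c · c · d · g(a, d) · g(d, c) + a · c · c · d · g(a, d) · g(d, c) + c · c · c · d · g(a, d) · g(d, c) + c · c · c · d · g(a, d) · g(d, c) + c · c · d · d · g(a, d) · g(d, c)) + g(g(c · c · f(d, a, a) · g(a, d), f(a + c + c + d, c + d + d + d, a)), a)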